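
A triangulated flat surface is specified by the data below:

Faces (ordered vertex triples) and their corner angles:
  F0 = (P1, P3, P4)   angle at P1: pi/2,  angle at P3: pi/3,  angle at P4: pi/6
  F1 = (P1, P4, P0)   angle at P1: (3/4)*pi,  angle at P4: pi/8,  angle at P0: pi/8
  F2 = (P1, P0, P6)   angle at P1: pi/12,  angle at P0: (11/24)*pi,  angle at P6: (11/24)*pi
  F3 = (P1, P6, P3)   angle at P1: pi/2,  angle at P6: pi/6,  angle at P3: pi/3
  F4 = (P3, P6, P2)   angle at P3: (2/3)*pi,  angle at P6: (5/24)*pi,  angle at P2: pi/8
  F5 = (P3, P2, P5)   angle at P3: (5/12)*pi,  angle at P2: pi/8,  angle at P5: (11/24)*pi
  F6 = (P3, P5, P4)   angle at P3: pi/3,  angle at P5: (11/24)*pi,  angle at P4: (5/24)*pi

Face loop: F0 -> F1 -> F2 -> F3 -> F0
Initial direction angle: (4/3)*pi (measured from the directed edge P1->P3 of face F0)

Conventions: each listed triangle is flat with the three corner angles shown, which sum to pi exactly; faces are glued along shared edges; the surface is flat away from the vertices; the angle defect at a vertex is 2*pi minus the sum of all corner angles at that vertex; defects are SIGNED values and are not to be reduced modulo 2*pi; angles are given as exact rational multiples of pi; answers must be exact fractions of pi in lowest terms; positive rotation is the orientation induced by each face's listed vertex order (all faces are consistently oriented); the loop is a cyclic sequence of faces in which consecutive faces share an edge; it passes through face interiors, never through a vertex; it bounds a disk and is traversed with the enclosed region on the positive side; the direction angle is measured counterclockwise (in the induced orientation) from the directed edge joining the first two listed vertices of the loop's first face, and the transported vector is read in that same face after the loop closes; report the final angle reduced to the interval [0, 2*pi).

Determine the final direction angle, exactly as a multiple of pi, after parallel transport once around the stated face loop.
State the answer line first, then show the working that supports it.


Answer: final direction angle = (3/2)*pi

enclosed vertex P1: corner angles sum to (11/6)*pi, defect = 2*pi - (11/6)*pi = pi/6
transport around the loop rotates by the sum of enclosed defects; add to the initial angle mod 2*pi
final angle = (4/3)*pi + pi/6 = (3/2)*pi (mod 2*pi)


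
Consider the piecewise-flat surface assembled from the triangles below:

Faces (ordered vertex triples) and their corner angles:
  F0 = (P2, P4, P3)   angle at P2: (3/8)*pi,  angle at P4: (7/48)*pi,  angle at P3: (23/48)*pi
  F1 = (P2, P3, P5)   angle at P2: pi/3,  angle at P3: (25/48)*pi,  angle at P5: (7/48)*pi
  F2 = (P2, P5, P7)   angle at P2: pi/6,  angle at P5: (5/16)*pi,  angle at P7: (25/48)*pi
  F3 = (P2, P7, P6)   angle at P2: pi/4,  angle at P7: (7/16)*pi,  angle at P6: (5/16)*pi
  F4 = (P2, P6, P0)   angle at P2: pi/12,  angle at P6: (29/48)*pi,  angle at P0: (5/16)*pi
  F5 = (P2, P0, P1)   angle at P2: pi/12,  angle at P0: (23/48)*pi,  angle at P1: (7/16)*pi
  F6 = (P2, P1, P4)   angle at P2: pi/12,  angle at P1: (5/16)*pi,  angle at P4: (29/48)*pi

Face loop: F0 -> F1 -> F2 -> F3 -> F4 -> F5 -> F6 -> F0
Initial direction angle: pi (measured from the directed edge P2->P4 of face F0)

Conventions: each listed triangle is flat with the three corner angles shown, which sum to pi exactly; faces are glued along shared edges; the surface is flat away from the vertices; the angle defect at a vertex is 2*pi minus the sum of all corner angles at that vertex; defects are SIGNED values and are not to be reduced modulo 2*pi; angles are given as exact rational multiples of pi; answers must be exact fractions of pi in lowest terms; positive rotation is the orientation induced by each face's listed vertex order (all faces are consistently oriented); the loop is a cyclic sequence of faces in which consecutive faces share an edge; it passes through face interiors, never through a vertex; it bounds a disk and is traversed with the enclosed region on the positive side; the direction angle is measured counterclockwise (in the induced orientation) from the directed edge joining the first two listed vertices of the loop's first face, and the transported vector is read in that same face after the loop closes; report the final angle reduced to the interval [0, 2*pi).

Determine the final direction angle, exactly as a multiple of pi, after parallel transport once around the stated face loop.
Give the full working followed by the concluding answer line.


enclosed vertex P2: corner angles sum to (11/8)*pi, defect = 2*pi - (11/8)*pi = (5/8)*pi
adding the enclosed defects to the starting angle (mod 2*pi, induced orientation) gives the holonomy
final angle = pi + (5/8)*pi = (13/8)*pi (mod 2*pi)

Answer: final direction angle = (13/8)*pi


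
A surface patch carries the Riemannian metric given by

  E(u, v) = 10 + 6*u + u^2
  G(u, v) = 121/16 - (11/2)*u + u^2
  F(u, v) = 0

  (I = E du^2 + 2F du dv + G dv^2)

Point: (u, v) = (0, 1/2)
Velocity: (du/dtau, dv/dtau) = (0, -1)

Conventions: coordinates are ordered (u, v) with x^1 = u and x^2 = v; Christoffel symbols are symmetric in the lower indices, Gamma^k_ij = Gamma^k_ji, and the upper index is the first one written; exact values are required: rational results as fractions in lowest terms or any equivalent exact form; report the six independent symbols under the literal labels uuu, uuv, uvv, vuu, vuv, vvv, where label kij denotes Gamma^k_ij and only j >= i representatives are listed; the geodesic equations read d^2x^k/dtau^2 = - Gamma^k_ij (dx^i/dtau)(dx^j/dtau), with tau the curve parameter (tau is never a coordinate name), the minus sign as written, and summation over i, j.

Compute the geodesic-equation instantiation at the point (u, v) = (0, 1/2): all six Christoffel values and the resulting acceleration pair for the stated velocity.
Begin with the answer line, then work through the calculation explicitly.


Answer: Gamma_uuu = 3/10, Gamma_uuv = 0, Gamma_uvv = 11/40, Gamma_vuu = 0, Gamma_vuv = -4/11, Gamma_vvv = 0; accelerations (d^2u/dtau^2, d^2v/dtau^2) = (-11/40, 0)

E = 10, F = 0, G = 121/16 at the point
E_u = 6, E_v = 0, F_u = 0, F_v = 0, G_u = -11/2, G_v = 0
EG - F^2 = 605/8;  g^inv = (8/605) * [[121/16, 0], [0, 10]]
first-kind symbols [ij,l] = (1/2)(d_i g_jl + d_j g_il - d_l g_ij): [uu,u] = E_u/2 = 3, [uu,v] = F_u - E_v/2 = 0, [uv,u] = E_v/2 = 0, [uv,v] = G_u/2 = -11/4, [vv,u] = F_v - G_u/2 = 11/4, [vv,v] = G_v/2 = 0
Gamma^u_ij = (G*[ij,u] - F*[ij,v])/(EG - F^2), Gamma^v_ij = (E*[ij,v] - F*[ij,u])/(EG - F^2)
Gamma_uuu = 3/10, Gamma_uuv = 0, Gamma_uvv = 11/40, Gamma_vuu = 0, Gamma_vuv = -4/11, Gamma_vvv = 0
d^2u/dtau^2 = -(Gamma_uuu*(0)^2 + 2*Gamma_uuv*(0)*(-1) + Gamma_uvv*(-1)^2) = -11/40
d^2v/dtau^2 = -(Gamma_vuu*(0)^2 + 2*Gamma_vuv*(0)*(-1) + Gamma_vvv*(-1)^2) = 0


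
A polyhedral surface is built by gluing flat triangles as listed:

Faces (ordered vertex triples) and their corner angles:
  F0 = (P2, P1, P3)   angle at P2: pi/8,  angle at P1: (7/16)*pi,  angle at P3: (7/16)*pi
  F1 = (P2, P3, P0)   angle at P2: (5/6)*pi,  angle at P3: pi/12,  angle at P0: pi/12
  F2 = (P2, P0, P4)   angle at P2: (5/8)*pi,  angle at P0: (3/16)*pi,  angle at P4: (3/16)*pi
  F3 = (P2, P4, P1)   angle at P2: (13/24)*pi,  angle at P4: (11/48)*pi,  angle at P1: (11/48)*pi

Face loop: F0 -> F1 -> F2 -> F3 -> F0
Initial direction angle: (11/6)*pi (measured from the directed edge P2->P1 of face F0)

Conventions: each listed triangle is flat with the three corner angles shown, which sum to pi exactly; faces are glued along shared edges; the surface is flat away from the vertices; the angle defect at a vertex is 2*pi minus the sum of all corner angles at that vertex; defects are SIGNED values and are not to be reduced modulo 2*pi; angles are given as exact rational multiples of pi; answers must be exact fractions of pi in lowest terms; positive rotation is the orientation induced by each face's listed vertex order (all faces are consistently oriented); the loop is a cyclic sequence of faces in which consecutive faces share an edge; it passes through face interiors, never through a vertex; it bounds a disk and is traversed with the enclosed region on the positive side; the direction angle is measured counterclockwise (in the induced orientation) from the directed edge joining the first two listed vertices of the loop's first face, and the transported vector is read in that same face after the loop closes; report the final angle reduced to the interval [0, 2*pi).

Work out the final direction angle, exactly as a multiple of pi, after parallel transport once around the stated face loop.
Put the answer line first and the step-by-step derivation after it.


Answer: final direction angle = (41/24)*pi

enclosed vertex P2: corner angles sum to (17/8)*pi, defect = 2*pi - (17/8)*pi = -pi/8
summing the enclosed defects onto the initial angle, mod 2*pi in the induced orientation:
final angle = (11/6)*pi - pi/8 = (41/24)*pi (mod 2*pi)


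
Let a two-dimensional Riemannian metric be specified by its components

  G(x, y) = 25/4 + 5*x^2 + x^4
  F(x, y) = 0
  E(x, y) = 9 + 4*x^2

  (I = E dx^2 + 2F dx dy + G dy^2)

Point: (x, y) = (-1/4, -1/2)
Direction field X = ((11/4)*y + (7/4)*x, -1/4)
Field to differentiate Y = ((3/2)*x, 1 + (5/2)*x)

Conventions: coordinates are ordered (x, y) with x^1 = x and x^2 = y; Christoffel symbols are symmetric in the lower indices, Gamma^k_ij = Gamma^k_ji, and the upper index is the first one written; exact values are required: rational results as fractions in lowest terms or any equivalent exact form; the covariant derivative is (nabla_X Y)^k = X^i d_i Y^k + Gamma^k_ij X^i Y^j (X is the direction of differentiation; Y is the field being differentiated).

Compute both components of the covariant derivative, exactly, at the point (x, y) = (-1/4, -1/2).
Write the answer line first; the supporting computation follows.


Answer: (nabla_X Y)^x = -26571/9472, (nabla_X Y)^y = -5795/1312

E = 37/4, F = 0, G = 1681/256 at the point
E_x = -2, E_y = 0, F_x = 0, F_y = 0, G_x = -41/16, G_y = 0
EG - F^2 = 62197/1024;  g^inv = (1024/62197) * [[1681/256, 0], [0, 37/4]]
first-kind symbols [ij,l] = (1/2)(d_i g_jl + d_j g_il - d_l g_ij): [xx,x] = E_x/2 = -1, [xx,y] = F_x - E_y/2 = 0, [xy,x] = E_y/2 = 0, [xy,y] = G_x/2 = -41/32, [yy,x] = F_y - G_x/2 = 41/32, [yy,y] = G_y/2 = 0
Gamma^x_ij = (G*[ij,x] - F*[ij,y])/(EG - F^2), Gamma^y_ij = (E*[ij,y] - F*[ij,x])/(EG - F^2)
Gamma_xxx = -4/37, Gamma_xxy = 0, Gamma_xyy = 41/296, Gamma_yxx = 0, Gamma_yxy = -8/41, Gamma_yyy = 0
X = (-29/16, -1/4), Y = (-3/8, 3/8) at the point


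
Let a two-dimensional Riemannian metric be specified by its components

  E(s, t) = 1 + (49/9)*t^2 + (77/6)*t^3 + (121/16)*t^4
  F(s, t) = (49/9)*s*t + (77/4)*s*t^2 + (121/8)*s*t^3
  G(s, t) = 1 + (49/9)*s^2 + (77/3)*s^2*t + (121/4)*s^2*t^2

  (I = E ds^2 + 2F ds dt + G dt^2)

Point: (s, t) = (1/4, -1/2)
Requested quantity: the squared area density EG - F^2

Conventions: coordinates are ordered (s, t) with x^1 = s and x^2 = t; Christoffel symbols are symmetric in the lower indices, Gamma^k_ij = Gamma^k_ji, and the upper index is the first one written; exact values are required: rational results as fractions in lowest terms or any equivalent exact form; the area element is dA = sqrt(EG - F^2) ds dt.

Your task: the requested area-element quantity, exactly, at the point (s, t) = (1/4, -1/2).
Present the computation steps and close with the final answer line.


E = 2833/2304, F = 115/2304, G = 2329/2304; EG - F^2 = 1429/1152

Answer: EG - F^2 = 1429/1152


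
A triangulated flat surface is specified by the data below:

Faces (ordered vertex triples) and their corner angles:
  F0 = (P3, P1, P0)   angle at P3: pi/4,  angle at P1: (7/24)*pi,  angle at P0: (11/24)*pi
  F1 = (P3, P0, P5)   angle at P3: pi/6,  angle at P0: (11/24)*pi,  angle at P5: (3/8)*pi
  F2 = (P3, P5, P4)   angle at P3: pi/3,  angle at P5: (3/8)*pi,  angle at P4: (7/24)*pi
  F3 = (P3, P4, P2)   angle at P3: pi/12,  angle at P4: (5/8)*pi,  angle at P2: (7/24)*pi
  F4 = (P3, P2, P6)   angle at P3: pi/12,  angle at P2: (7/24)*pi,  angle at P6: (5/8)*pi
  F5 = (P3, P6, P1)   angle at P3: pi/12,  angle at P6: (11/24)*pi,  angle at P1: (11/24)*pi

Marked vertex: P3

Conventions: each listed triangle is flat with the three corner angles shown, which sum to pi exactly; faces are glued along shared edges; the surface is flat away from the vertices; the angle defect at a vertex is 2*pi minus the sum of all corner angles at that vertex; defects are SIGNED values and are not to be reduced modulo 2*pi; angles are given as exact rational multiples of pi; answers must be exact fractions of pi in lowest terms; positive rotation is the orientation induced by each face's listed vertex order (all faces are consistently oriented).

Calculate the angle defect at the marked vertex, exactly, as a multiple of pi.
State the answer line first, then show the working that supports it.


Answer: defect(P3) = pi

Sum of corner angles at P3: pi
defect = 2*pi - pi


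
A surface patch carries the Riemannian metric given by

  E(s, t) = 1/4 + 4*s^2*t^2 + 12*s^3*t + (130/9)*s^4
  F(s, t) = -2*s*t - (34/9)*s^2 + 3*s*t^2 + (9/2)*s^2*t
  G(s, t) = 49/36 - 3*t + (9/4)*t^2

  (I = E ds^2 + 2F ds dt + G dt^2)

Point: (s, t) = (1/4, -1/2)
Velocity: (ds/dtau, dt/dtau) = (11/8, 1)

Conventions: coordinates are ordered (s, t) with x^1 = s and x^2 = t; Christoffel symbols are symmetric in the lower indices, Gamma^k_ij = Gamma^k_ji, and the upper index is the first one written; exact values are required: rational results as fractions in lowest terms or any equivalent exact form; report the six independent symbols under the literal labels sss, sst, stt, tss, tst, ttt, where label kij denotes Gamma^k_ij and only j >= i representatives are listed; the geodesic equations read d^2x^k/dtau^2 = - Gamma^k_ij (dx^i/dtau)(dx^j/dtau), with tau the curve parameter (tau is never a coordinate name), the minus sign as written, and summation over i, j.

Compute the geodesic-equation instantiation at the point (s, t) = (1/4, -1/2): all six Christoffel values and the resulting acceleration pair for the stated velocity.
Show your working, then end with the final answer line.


E = 317/1152, F = 35/576, G = 493/144 at the point
E_s = 5/18, E_t = -1/16, F_s = -91/72, F_t = -31/32, G_s = 0, G_t = -21/4
EG - F^2 = 11531/12288;  g^inv = (12288/11531) * [[493/144, -35/576], [-35/576, 317/1152]]
first-kind symbols [ij,l] = (1/2)(d_i g_jl + d_j g_il - d_l g_ij): [ss,s] = E_s/2 = 5/36, [ss,t] = F_s - E_t/2 = -355/288, [st,s] = E_t/2 = -1/32, [st,t] = G_s/2 = 0, [tt,s] = F_t - G_s/2 = -31/32, [tt,t] = G_t/2 = -21/8
Gamma^s_ij = (G*[ij,s] - F*[ij,t])/(EG - F^2), Gamma^t_ij = (E*[ij,t] - F*[ij,s])/(EG - F^2)
Gamma_sss = 20290/34593, Gamma_sst = -3944/34593, Gamma_stt = -116384/34593, Gamma_tss = -12815/34593, Gamma_tst = 70/34593, Gamma_ttt = -24458/34593
d^2s/dtau^2 = -(Gamma_sss*(11/8)^2 + 2*Gamma_sst*(11/8)*(1) + Gamma_stt*(1)^2) = 218755/85152
d^2t/dtau^2 = -(Gamma_tss*(11/8)^2 + 2*Gamma_tst*(11/8)*(1) + Gamma_ttt*(1)^2) = 238739/170304

Answer: Gamma_sss = 20290/34593, Gamma_sst = -3944/34593, Gamma_stt = -116384/34593, Gamma_tss = -12815/34593, Gamma_tst = 70/34593, Gamma_ttt = -24458/34593; accelerations (d^2s/dtau^2, d^2t/dtau^2) = (218755/85152, 238739/170304)


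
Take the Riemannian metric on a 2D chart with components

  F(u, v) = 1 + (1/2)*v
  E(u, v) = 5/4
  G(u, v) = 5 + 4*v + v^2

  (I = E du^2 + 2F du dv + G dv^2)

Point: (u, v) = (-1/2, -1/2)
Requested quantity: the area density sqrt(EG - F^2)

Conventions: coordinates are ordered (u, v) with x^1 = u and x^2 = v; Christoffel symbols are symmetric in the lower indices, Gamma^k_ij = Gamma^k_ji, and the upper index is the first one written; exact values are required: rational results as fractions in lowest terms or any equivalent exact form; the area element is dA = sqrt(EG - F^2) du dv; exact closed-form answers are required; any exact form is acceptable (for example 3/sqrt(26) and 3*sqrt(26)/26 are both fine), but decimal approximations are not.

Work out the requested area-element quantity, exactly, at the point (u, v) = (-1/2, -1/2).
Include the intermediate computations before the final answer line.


E = 5/4, F = 3/4, G = 13/4; EG - F^2 = 7/2

Answer: sqrt(EG - F^2) = sqrt(14)/2


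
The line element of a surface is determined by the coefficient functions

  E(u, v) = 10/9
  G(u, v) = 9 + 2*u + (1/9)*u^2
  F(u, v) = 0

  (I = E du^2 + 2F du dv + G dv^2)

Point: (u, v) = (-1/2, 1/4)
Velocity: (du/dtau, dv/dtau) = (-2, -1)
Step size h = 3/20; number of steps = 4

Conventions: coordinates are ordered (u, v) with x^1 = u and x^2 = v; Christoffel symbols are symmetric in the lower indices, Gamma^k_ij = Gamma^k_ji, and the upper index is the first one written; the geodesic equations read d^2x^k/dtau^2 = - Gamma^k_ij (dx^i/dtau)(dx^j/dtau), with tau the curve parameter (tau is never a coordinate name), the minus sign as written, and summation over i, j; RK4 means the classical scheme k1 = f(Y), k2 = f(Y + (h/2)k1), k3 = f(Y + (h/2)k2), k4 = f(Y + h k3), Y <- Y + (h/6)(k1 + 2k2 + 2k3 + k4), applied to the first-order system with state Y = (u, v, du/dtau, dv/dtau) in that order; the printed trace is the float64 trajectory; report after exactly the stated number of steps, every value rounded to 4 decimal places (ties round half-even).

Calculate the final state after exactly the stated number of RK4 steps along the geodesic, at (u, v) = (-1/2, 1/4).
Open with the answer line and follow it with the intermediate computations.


Answer: u = -1.5240, v = -0.4376, du/dtau = -1.3731, dv/dtau = -1.2927

f(Y) = (du/dtau, dv/dtau, -Gamma^u_ij Y'^i Y'^j, -Gamma^v_ij Y'^i Y'^j) with the Gammas evaluated at the stage position; h = 0.150000; intermediate values shown to 6 dp
step 0: u = -0.5000, v = 0.2500, du/dtau = -2.0000, dv/dtau = -1.0000
step 1:
  k1: at (u, v) = (-0.500000, 0.250000), (du/dtau, dv/dtau) = (-2.000000, -1.000000); Gamma_uuu = 0.000000, Gamma_uuv = 0.000000, Gamma_uvv = -0.850000, Gamma_vuu = 0.000000, Gamma_vuv = 0.117647, Gamma_vvv = 0.000000; k1 = (-2.000000, -1.000000, 0.850000, -0.470588)
  k2: at (u, v) = (-0.650000, 0.175000), (du/dtau, dv/dtau) = (-1.936250, -1.035294); Gamma_uuu = 0.000000, Gamma_uuv = 0.000000, Gamma_uvv = -0.835000, Gamma_vuu = 0.000000, Gamma_vuv = 0.119760, Gamma_vvv = 0.000000; k2 = (-1.936250, -1.035294, 0.894981, -0.480141)
  k3: at (u, v) = (-0.645219, 0.172353), (du/dtau, dv/dtau) = (-1.932876, -1.036011); Gamma_uuu = 0.000000, Gamma_uuv = 0.000000, Gamma_uvv = -0.835478, Gamma_vuu = 0.000000, Gamma_vuv = 0.119692, Gamma_vvv = 0.000000; k3 = (-1.932876, -1.036011, 0.896734, -0.479362)
  k4: at (u, v) = (-0.789931, 0.094598), (du/dtau, dv/dtau) = (-1.865490, -1.071904); Gamma_uuu = 0.000000, Gamma_uuv = 0.000000, Gamma_uvv = -0.821007, Gamma_vuu = 0.000000, Gamma_vuv = 0.121802, Gamma_vvv = 0.000000; k4 = (-1.865490, -1.071904, 0.943319, -0.487116)
  Y <- Y + (h/6)(k1 + 2k2 + 2k3 + k4): u = -0.7901, v = 0.0946, du/dtau = -1.8656, dv/dtau = -1.0719
step 2:
  k1: at (u, v) = (-0.790094, 0.094637), (du/dtau, dv/dtau) = (-1.865581, -1.071918); Gamma_uuu = 0.000000, Gamma_uuv = 0.000000, Gamma_uvv = -0.820991, Gamma_vuu = 0.000000, Gamma_vuv = 0.121804, Gamma_vvv = 0.000000; k1 = (-1.865581, -1.071918, 0.943324, -0.487155)
  k2: at (u, v) = (-0.930012, 0.014243), (du/dtau, dv/dtau) = (-1.794832, -1.108454); Gamma_uuu = 0.000000, Gamma_uuv = 0.000000, Gamma_uvv = -0.806999, Gamma_vuu = 0.000000, Gamma_vuv = 0.123916, Gamma_vvv = 0.000000; k2 = (-1.794832, -1.108454, 0.991536, -0.493059)
  k3: at (u, v) = (-0.924706, 0.011503), (du/dtau, dv/dtau) = (-1.791216, -1.108897); Gamma_uuu = 0.000000, Gamma_uuv = 0.000000, Gamma_uvv = -0.807529, Gamma_vuu = 0.000000, Gamma_vuv = 0.123835, Gamma_vvv = 0.000000; k3 = (-1.791216, -1.108897, 0.992981, -0.491939)
  k4: at (u, v) = (-1.058776, -0.071697), (du/dtau, dv/dtau) = (-1.716634, -1.145709); Gamma_uuu = 0.000000, Gamma_uuv = 0.000000, Gamma_uvv = -0.794122, Gamma_vuu = 0.000000, Gamma_vuv = 0.125925, Gamma_vvv = 0.000000; k4 = (-1.716634, -1.145709, 1.042403, -0.495330)
  Y <- Y + (h/6)(k1 + 2k2 + 2k3 + k4): u = -1.0590, v = -0.0717, du/dtau = -1.7167, dv/dtau = -1.1457
step 3:
  k1: at (u, v) = (-1.058951, -0.071671), (du/dtau, dv/dtau) = (-1.716712, -1.145730); Gamma_uuu = 0.000000, Gamma_uuv = 0.000000, Gamma_uvv = -0.794105, Gamma_vuu = 0.000000, Gamma_vuv = 0.125928, Gamma_vvv = 0.000000; k1 = (-1.716712, -1.145730, 1.042419, -0.495372)
  k2: at (u, v) = (-1.187705, -0.157601), (du/dtau, dv/dtau) = (-1.638531, -1.182883); Gamma_uuu = 0.000000, Gamma_uuv = 0.000000, Gamma_uvv = -0.781230, Gamma_vuu = 0.000000, Gamma_vuv = 0.128003, Gamma_vvv = 0.000000; k2 = (-1.638531, -1.182883, 1.093105, -0.496190)
  k3: at (u, v) = (-1.181841, -0.160387), (du/dtau, dv/dtau) = (-1.634729, -1.182944); Gamma_uuu = 0.000000, Gamma_uuv = 0.000000, Gamma_uvv = -0.781816, Gamma_vuu = 0.000000, Gamma_vuv = 0.127907, Gamma_vvv = 0.000000; k3 = (-1.634729, -1.182944, 1.094039, -0.494693)
  k4: at (u, v) = (-1.304161, -0.249113), (du/dtau, dv/dtau) = (-1.552606, -1.219934); Gamma_uuu = 0.000000, Gamma_uuv = 0.000000, Gamma_uvv = -0.769584, Gamma_vuu = 0.000000, Gamma_vuv = 0.129940, Gamma_vvv = 0.000000; k4 = (-1.552606, -1.219934, 1.145324, -0.492234)
  Y <- Y + (h/6)(k1 + 2k2 + 2k3 + k4): u = -1.3043, v = -0.2491, du/dtau = -1.5527, dv/dtau = -1.2200
step 4:
  k1: at (u, v) = (-1.304347, -0.249104), (du/dtau, dv/dtau) = (-1.552661, -1.219964); Gamma_uuu = 0.000000, Gamma_uuv = 0.000000, Gamma_uvv = -0.769565, Gamma_vuu = 0.000000, Gamma_vuv = 0.129943, Gamma_vvv = 0.000000; k1 = (-1.552661, -1.219964, 1.145353, -0.492276)
  k2: at (u, v) = (-1.420797, -0.340601), (du/dtau, dv/dtau) = (-1.466760, -1.256885); Gamma_uuu = 0.000000, Gamma_uuv = 0.000000, Gamma_uvv = -0.757920, Gamma_vuu = 0.000000, Gamma_vuv = 0.131940, Gamma_vvv = 0.000000; k2 = (-1.466760, -1.256885, 1.197331, -0.486475)
  k3: at (u, v) = (-1.414354, -0.343370), (du/dtau, dv/dtau) = (-1.462862, -1.256450); Gamma_uuu = 0.000000, Gamma_uuv = 0.000000, Gamma_uvv = -0.758565, Gamma_vuu = 0.000000, Gamma_vuv = 0.131828, Gamma_vvv = 0.000000; k3 = (-1.462862, -1.256450, 1.197520, -0.484603)
  k4: at (u, v) = (-1.523777, -0.437571), (du/dtau, dv/dtau) = (-1.373033, -1.292654); Gamma_uuu = 0.000000, Gamma_uuv = 0.000000, Gamma_uvv = -0.747622, Gamma_vuu = 0.000000, Gamma_vuv = 0.133757, Gamma_vvv = 0.000000; k4 = (-1.373033, -1.292654, 1.249244, -0.474801)
  Y <- Y + (h/6)(k1 + 2k2 + 2k3 + k4): u = -1.5240, v = -0.4376, du/dtau = -1.3731, dv/dtau = -1.2927


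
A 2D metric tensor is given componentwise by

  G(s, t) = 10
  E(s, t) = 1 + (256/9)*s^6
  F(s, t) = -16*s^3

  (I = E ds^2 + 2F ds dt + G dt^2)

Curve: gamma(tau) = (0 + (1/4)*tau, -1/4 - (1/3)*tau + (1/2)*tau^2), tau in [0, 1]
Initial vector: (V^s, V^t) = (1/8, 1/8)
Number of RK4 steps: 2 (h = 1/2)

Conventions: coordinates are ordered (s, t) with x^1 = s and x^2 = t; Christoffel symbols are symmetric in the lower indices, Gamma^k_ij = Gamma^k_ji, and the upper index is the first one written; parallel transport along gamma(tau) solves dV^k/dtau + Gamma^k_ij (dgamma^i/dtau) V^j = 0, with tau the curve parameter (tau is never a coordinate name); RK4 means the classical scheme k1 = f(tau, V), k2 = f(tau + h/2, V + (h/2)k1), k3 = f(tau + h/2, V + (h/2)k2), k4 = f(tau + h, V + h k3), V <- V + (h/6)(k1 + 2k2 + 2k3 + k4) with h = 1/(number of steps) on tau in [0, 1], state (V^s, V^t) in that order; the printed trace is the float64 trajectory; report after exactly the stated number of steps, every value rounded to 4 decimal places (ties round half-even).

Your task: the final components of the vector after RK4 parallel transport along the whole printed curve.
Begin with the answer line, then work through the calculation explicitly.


Answer: V^s = 0.1250, V^t = 0.1281

gamma'(tau) = (1/4, -1/3 + tau); f(tau, V)^k = -Gamma^k_ij(gamma(tau)) gamma'^i(tau) V^j; h = 1/2; intermediate values shown to 6 dp
curve data and Christoffel symbols at the stage parameters:
  tau = 0.000000: gamma = (0.000000, -0.250000), gamma' = (0.250000, -0.333333); Gamma_sss = 0.000000, Gamma_sst = 0.000000, Gamma_stt = 0.000000, Gamma_tss = 0.000000, Gamma_tst = 0.000000, Gamma_ttt = 0.000000
  tau = 0.250000: gamma = (0.062500, -0.302083), gamma' = (0.250000, -0.083333); Gamma_sss = 0.000008, Gamma_sst = 0.000000, Gamma_stt = 0.000000, Gamma_tss = -0.018750, Gamma_tst = 0.000000, Gamma_ttt = 0.000000
  tau = 0.500000: gamma = (0.125000, -0.291667), gamma' = (0.250000, 0.166667); Gamma_sss = 0.000260, Gamma_sst = 0.000000, Gamma_stt = 0.000000, Gamma_tss = -0.074999, Gamma_tst = 0.000000, Gamma_ttt = 0.000000
  tau = 0.750000: gamma = (0.187500, -0.218750), gamma' = (0.250000, 0.416667); Gamma_sss = 0.001977, Gamma_sst = 0.000000, Gamma_stt = 0.000000, Gamma_tss = -0.168729, Gamma_tst = 0.000000, Gamma_ttt = 0.000000
  tau = 1.000000: gamma = (0.250000, -0.083333), gamma' = (0.250000, 0.666667); Gamma_sss = 0.008328, Gamma_sst = 0.000000, Gamma_stt = 0.000000, Gamma_tss = -0.299792, Gamma_tst = 0.000000, Gamma_ttt = 0.000000
step 0: V^s = 0.1250, V^t = 0.1250
step 1: k1 = (0.000000, 0.000000), k2 = (0.000000, 0.000586), k3 = (0.000000, 0.000586), k4 = (-0.000008, 0.002344); V <- V + (h/6)(k1 + 2k2 + 2k3 + k4): V^s = 0.1250, V^t = 0.1254
step 2: k1 = (-0.000008, 0.002344), k2 = (-0.000062, 0.005273), k3 = (-0.000062, 0.005272), k4 = (-0.000260, 0.009366); V <- V + (h/6)(k1 + 2k2 + 2k3 + k4): V^s = 0.1250, V^t = 0.1281


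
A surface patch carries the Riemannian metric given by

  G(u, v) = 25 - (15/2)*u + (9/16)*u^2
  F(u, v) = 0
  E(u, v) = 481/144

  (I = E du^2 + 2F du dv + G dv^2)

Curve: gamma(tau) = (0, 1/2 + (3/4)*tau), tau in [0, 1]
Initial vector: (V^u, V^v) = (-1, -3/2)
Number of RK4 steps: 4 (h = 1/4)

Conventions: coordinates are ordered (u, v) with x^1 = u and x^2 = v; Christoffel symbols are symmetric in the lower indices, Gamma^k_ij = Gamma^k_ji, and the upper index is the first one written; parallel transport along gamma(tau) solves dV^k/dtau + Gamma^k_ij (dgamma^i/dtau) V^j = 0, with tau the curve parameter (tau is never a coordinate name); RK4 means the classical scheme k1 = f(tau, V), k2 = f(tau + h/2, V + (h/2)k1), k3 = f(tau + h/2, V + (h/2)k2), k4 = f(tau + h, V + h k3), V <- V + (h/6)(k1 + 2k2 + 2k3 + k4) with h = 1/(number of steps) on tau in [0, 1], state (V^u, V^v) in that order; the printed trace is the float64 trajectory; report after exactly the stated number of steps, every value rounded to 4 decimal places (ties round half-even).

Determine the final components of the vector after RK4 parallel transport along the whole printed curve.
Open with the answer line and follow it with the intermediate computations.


Answer: V^u = 0.2901, V^v = -1.5402

gamma'(tau) = (0, 3/4); f(tau, V)^k = -Gamma^k_ij(gamma(tau)) gamma'^i(tau) V^j; h = 1/4; intermediate values shown to 6 dp
curve data and Christoffel symbols at the stage parameters:
  tau = 0.000000: gamma = (0.000000, 0.500000), gamma' = (0.000000, 0.750000); Gamma_uuu = 0.000000, Gamma_uuv = 0.000000, Gamma_uvv = 1.122661, Gamma_vuu = 0.000000, Gamma_vuv = -0.150000, Gamma_vvv = 0.000000
  tau = 0.125000: gamma = (0.000000, 0.593750), gamma' = (0.000000, 0.750000); Gamma_uuu = 0.000000, Gamma_uuv = 0.000000, Gamma_uvv = 1.122661, Gamma_vuu = 0.000000, Gamma_vuv = -0.150000, Gamma_vvv = 0.000000
  tau = 0.250000: gamma = (0.000000, 0.687500), gamma' = (0.000000, 0.750000); Gamma_uuu = 0.000000, Gamma_uuv = 0.000000, Gamma_uvv = 1.122661, Gamma_vuu = 0.000000, Gamma_vuv = -0.150000, Gamma_vvv = 0.000000
  tau = 0.375000: gamma = (0.000000, 0.781250), gamma' = (0.000000, 0.750000); Gamma_uuu = 0.000000, Gamma_uuv = 0.000000, Gamma_uvv = 1.122661, Gamma_vuu = 0.000000, Gamma_vuv = -0.150000, Gamma_vvv = 0.000000
  tau = 0.500000: gamma = (0.000000, 0.875000), gamma' = (0.000000, 0.750000); Gamma_uuu = 0.000000, Gamma_uuv = 0.000000, Gamma_uvv = 1.122661, Gamma_vuu = 0.000000, Gamma_vuv = -0.150000, Gamma_vvv = 0.000000
  tau = 0.625000: gamma = (0.000000, 0.968750), gamma' = (0.000000, 0.750000); Gamma_uuu = 0.000000, Gamma_uuv = 0.000000, Gamma_uvv = 1.122661, Gamma_vuu = 0.000000, Gamma_vuv = -0.150000, Gamma_vvv = 0.000000
  tau = 0.750000: gamma = (0.000000, 1.062500), gamma' = (0.000000, 0.750000); Gamma_uuu = 0.000000, Gamma_uuv = 0.000000, Gamma_uvv = 1.122661, Gamma_vuu = 0.000000, Gamma_vuv = -0.150000, Gamma_vvv = 0.000000
  tau = 0.875000: gamma = (0.000000, 1.156250), gamma' = (0.000000, 0.750000); Gamma_uuu = 0.000000, Gamma_uuv = 0.000000, Gamma_uvv = 1.122661, Gamma_vuu = 0.000000, Gamma_vuv = -0.150000, Gamma_vvv = 0.000000
  tau = 1.000000: gamma = (0.000000, 1.250000), gamma' = (0.000000, 0.750000); Gamma_uuu = 0.000000, Gamma_uuv = 0.000000, Gamma_uvv = 1.122661, Gamma_vuu = 0.000000, Gamma_vuv = -0.150000, Gamma_vvv = 0.000000
step 0: V^u = -1.0000, V^v = -1.5000
step 1: k1 = (1.262994, -0.112500), k2 = (1.274834, -0.094739), k3 = (1.272965, -0.094573), k4 = (1.282901, -0.076698); V <- V + (h/6)(k1 + 2k2 + 2k3 + k4): V^u = -0.6816, V^v = -1.5237
step 2: k1 = (1.282915, -0.076680), k2 = (1.290985, -0.058640), k3 = (1.289087, -0.058526), k4 = (1.295234, -0.040425); V <- V + (h/6)(k1 + 2k2 + 2k3 + k4): V^u = -0.3592, V^v = -1.5383
step 3: k1 = (1.295244, -0.040407), k2 = (1.299497, -0.022193), k3 = (1.297580, -0.022133), k4 = (1.299903, -0.003913); V <- V + (h/6)(k1 + 2k2 + 2k3 + k4): V^u = -0.0346, V^v = -1.5438
step 4: k1 = (1.299909, -0.003895), k2 = (1.300319, 0.014385), k3 = (1.298395, 0.014391), k4 = (1.296880, 0.032622); V <- V + (h/6)(k1 + 2k2 + 2k3 + k4): V^u = 0.2901, V^v = -1.5402


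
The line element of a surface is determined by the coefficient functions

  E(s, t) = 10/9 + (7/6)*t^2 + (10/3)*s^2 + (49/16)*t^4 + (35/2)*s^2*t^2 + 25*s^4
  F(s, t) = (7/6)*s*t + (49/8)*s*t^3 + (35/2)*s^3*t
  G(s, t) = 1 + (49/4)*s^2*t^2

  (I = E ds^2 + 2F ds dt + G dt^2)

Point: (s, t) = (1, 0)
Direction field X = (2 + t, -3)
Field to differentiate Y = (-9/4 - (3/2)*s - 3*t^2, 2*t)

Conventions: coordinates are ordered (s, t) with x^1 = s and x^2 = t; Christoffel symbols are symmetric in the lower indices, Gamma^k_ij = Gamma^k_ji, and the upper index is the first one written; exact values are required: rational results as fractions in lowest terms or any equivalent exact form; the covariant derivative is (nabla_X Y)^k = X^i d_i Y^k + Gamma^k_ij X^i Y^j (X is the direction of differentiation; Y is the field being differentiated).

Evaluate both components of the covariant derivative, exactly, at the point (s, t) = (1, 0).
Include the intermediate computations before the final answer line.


E = 265/9, F = 0, G = 1 at the point
E_s = 320/3, E_t = 0, F_s = 0, F_t = 56/3, G_s = 0, G_t = 0
EG - F^2 = 265/9;  g^inv = (9/265) * [[1, 0], [0, 265/9]]
first-kind symbols [ij,l] = (1/2)(d_i g_jl + d_j g_il - d_l g_ij): [ss,s] = E_s/2 = 160/3, [ss,t] = F_s - E_t/2 = 0, [st,s] = E_t/2 = 0, [st,t] = G_s/2 = 0, [tt,s] = F_t - G_s/2 = 56/3, [tt,t] = G_t/2 = 0
Gamma^s_ij = (G*[ij,s] - F*[ij,t])/(EG - F^2), Gamma^t_ij = (E*[ij,t] - F*[ij,s])/(EG - F^2)
Gamma_sss = 96/53, Gamma_sst = 0, Gamma_stt = 168/265, Gamma_tss = 0, Gamma_tst = 0, Gamma_ttt = 0
X = (2, -3), Y = (-15/4, 0) at the point

Answer: (nabla_X Y)^s = -879/53, (nabla_X Y)^t = -6


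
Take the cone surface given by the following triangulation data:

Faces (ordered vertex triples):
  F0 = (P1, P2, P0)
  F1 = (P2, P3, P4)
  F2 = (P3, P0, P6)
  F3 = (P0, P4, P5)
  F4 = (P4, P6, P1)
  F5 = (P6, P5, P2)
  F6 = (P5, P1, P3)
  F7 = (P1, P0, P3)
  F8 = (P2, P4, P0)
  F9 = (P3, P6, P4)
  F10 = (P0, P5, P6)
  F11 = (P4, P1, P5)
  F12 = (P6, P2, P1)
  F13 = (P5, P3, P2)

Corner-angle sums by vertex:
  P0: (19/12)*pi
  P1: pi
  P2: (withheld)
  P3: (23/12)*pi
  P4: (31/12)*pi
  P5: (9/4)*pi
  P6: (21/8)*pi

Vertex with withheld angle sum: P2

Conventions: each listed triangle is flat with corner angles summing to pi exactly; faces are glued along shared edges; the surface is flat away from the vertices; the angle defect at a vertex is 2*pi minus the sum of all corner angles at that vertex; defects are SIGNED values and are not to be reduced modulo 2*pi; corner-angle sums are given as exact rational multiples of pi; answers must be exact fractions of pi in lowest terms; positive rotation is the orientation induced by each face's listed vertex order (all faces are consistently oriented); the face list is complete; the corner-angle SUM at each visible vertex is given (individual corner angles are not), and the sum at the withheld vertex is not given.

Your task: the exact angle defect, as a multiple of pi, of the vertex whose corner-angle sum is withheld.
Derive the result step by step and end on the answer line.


V = 7, E = 21, F = 14; chi = V - E + F = 0
Gauss-Bonnet: total defect = 2*pi*chi = 0; visible defects sum to pi/24

Answer: defect(P2) = -pi/24


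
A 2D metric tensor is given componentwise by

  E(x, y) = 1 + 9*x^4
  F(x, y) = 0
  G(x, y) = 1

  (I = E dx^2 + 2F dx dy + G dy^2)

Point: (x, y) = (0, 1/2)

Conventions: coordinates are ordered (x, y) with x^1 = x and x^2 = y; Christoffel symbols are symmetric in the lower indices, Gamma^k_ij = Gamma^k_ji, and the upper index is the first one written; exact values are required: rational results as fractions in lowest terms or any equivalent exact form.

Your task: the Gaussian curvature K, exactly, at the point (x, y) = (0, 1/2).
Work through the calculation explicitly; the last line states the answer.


E = 1, F = 0, G = 1, EG - F^2 = 1 at the point
E_x = 0, E_y = 0, F_x = 0, F_y = 0, G_x = 0, G_y = 0
E_yy = 0, F_xy = 0, G_xx = 0
By Brioschi, K is (det M1 - det M2) divided by (EG - F^2) squared.
M1 = [[-E_yy/2 + F_xy - G_xx/2, E_x/2, F_x - E_y/2], [F_y - G_x/2, E, F], [G_y/2, F, G]] = [[0, 0, 0], [0, 1, 0], [0, 0, 1]]; det M1 = 0
M2 = [[0, E_y/2, G_x/2], [E_y/2, E, F], [G_x/2, F, G]] = [[0, 0, 0], [0, 1, 0], [0, 0, 1]]; det M2 = 0
det M1 - det M2 = 0; K = 0 / (1)^2 = 0

Answer: K = 0


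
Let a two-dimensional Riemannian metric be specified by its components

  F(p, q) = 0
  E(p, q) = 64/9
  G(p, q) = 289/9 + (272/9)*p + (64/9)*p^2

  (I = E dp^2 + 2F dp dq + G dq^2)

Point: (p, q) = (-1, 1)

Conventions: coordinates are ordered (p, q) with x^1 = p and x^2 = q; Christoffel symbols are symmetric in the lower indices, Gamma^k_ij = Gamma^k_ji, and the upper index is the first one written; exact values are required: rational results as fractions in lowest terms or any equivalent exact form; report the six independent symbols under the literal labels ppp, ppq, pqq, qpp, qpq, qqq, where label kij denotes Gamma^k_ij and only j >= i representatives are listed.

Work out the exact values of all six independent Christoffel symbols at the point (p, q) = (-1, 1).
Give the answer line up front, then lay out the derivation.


Answer: Gamma_ppp = 0, Gamma_ppq = 0, Gamma_pqq = -9/8, Gamma_qpp = 0, Gamma_qpq = 8/9, Gamma_qqq = 0

E = 64/9, F = 0, G = 9 at the point
E_p = 0, E_q = 0, F_p = 0, F_q = 0, G_p = 16, G_q = 0
EG - F^2 = 64;  g^inv = (1/64) * [[9, 0], [0, 64/9]]
first-kind symbols [ij,l] = (1/2)(d_i g_jl + d_j g_il - d_l g_ij): [pp,p] = E_p/2 = 0, [pp,q] = F_p - E_q/2 = 0, [pq,p] = E_q/2 = 0, [pq,q] = G_p/2 = 8, [qq,p] = F_q - G_p/2 = -8, [qq,q] = G_q/2 = 0
Gamma^p_ij = (G*[ij,p] - F*[ij,q])/(EG - F^2), Gamma^q_ij = (E*[ij,q] - F*[ij,p])/(EG - F^2)


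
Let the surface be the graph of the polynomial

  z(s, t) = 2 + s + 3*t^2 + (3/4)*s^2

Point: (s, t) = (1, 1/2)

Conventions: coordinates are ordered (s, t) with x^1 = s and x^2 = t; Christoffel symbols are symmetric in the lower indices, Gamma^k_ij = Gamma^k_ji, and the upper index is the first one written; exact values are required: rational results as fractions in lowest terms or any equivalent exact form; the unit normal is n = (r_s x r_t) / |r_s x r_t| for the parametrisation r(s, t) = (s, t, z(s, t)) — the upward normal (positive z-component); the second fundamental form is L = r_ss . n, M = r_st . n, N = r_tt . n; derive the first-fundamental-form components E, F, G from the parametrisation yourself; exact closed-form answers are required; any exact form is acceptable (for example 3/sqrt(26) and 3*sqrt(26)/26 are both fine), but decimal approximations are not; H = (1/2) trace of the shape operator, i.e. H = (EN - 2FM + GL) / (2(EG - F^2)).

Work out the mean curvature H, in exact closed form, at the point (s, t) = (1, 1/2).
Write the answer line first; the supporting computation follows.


Answer: H = 18*sqrt(65)/325

z_s = 5/2, z_t = 3, z_ss = 3/2, z_st = 0, z_tt = 6
E = 29/4, F = 15/2, G = 10; answer radicand W^2 = 65/4
unnormalised second-form numerators: l = 3/2, m = 0, n = 6; L = l/sqrt(65/4), and similarly M = m/sqrt(W^2), N = n/sqrt(W^2)
H = (E*n - 2*F*m + G*l) / (2*(EG - F^2)*sqrt(W^2)); E*n - 2*F*m + G*l = 117/2, EG - F^2 = 65/4, so H = (9/5)/sqrt(65/4)


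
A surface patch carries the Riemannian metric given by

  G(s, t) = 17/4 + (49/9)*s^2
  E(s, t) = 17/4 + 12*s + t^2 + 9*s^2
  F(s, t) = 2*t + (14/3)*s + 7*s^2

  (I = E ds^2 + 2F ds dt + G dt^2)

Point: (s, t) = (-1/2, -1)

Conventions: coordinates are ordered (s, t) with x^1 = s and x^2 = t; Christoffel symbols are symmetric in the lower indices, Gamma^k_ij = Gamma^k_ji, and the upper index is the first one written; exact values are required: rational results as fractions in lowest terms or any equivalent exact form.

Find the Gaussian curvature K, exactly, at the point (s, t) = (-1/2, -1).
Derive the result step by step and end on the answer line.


E = 3/2, F = -31/12, G = 101/18, EG - F^2 = 251/144 at the point
E_s = 3, E_t = -2, F_s = -7/3, F_t = 2, G_s = -49/9, G_t = 0
E_tt = 2, F_st = 0, G_ss = 98/9
Using the Brioschi determinant formula for K from the metric derivatives:
M1 = [[-E_tt/2 + F_st - G_ss/2, E_s/2, F_s - E_t/2], [F_t - G_s/2, E, F], [G_t/2, F, G]] = [[-58/9, 3/2, -4/3], [85/18, 3/2, -31/12], [0, -31/12, 101/18]]; det M1 = -3749/108
M2 = [[0, E_t/2, G_s/2], [E_t/2, E, F], [G_s/2, F, G]] = [[0, -1, -49/18], [-1, 3/2, -31/12], [-49/18, -31/12, 101/18]]; det M2 = -739/24
det M1 - det M2 = -847/216; K = -847/216 / (251/144)^2 = -81312/63001

Answer: K = -81312/63001


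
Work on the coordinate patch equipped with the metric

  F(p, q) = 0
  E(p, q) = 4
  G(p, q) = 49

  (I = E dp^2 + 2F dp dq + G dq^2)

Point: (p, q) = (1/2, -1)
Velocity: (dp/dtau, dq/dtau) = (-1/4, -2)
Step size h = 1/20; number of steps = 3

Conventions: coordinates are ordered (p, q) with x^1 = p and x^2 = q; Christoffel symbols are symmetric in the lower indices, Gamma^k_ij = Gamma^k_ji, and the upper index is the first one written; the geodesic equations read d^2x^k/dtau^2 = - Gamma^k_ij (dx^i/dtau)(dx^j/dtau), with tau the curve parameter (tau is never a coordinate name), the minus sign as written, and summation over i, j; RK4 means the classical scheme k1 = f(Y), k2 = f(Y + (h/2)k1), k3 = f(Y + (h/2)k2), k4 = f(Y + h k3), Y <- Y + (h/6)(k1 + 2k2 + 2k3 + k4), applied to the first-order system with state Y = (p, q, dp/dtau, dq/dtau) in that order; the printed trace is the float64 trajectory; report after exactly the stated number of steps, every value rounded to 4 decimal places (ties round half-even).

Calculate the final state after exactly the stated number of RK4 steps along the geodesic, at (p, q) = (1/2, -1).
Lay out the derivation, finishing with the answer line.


f(Y) = (dp/dtau, dq/dtau, -Gamma^p_ij Y'^i Y'^j, -Gamma^q_ij Y'^i Y'^j) with the Gammas evaluated at the stage position; h = 0.050000; intermediate values shown to 6 dp
step 0: p = 0.5000, q = -1.0000, dp/dtau = -0.2500, dq/dtau = -2.0000
step 1:
  k1: at (p, q) = (0.500000, -1.000000), (dp/dtau, dq/dtau) = (-0.250000, -2.000000); Gamma_ppp = 0.000000, Gamma_ppq = 0.000000, Gamma_pqq = 0.000000, Gamma_qpp = 0.000000, Gamma_qpq = 0.000000, Gamma_qqq = 0.000000; k1 = (-0.250000, -2.000000, 0.000000, 0.000000)
  k2: at (p, q) = (0.493750, -1.050000), (dp/dtau, dq/dtau) = (-0.250000, -2.000000); Gamma_ppp = 0.000000, Gamma_ppq = 0.000000, Gamma_pqq = 0.000000, Gamma_qpp = 0.000000, Gamma_qpq = 0.000000, Gamma_qqq = 0.000000; k2 = (-0.250000, -2.000000, 0.000000, 0.000000)
  k3: at (p, q) = (0.493750, -1.050000), (dp/dtau, dq/dtau) = (-0.250000, -2.000000); Gamma_ppp = 0.000000, Gamma_ppq = 0.000000, Gamma_pqq = 0.000000, Gamma_qpp = 0.000000, Gamma_qpq = 0.000000, Gamma_qqq = 0.000000; k3 = (-0.250000, -2.000000, 0.000000, 0.000000)
  k4: at (p, q) = (0.487500, -1.100000), (dp/dtau, dq/dtau) = (-0.250000, -2.000000); Gamma_ppp = 0.000000, Gamma_ppq = 0.000000, Gamma_pqq = 0.000000, Gamma_qpp = 0.000000, Gamma_qpq = 0.000000, Gamma_qqq = 0.000000; k4 = (-0.250000, -2.000000, 0.000000, 0.000000)
  Y <- Y + (h/6)(k1 + 2k2 + 2k3 + k4): p = 0.4875, q = -1.1000, dp/dtau = -0.2500, dq/dtau = -2.0000
step 2:
  k1: at (p, q) = (0.487500, -1.100000), (dp/dtau, dq/dtau) = (-0.250000, -2.000000); Gamma_ppp = 0.000000, Gamma_ppq = 0.000000, Gamma_pqq = 0.000000, Gamma_qpp = 0.000000, Gamma_qpq = 0.000000, Gamma_qqq = 0.000000; k1 = (-0.250000, -2.000000, 0.000000, 0.000000)
  k2: at (p, q) = (0.481250, -1.150000), (dp/dtau, dq/dtau) = (-0.250000, -2.000000); Gamma_ppp = 0.000000, Gamma_ppq = 0.000000, Gamma_pqq = 0.000000, Gamma_qpp = 0.000000, Gamma_qpq = 0.000000, Gamma_qqq = 0.000000; k2 = (-0.250000, -2.000000, 0.000000, 0.000000)
  k3: at (p, q) = (0.481250, -1.150000), (dp/dtau, dq/dtau) = (-0.250000, -2.000000); Gamma_ppp = 0.000000, Gamma_ppq = 0.000000, Gamma_pqq = 0.000000, Gamma_qpp = 0.000000, Gamma_qpq = 0.000000, Gamma_qqq = 0.000000; k3 = (-0.250000, -2.000000, 0.000000, 0.000000)
  k4: at (p, q) = (0.475000, -1.200000), (dp/dtau, dq/dtau) = (-0.250000, -2.000000); Gamma_ppp = 0.000000, Gamma_ppq = 0.000000, Gamma_pqq = 0.000000, Gamma_qpp = 0.000000, Gamma_qpq = 0.000000, Gamma_qqq = 0.000000; k4 = (-0.250000, -2.000000, 0.000000, 0.000000)
  Y <- Y + (h/6)(k1 + 2k2 + 2k3 + k4): p = 0.4750, q = -1.2000, dp/dtau = -0.2500, dq/dtau = -2.0000
step 3:
  k1: at (p, q) = (0.475000, -1.200000), (dp/dtau, dq/dtau) = (-0.250000, -2.000000); Gamma_ppp = 0.000000, Gamma_ppq = 0.000000, Gamma_pqq = 0.000000, Gamma_qpp = 0.000000, Gamma_qpq = 0.000000, Gamma_qqq = 0.000000; k1 = (-0.250000, -2.000000, 0.000000, 0.000000)
  k2: at (p, q) = (0.468750, -1.250000), (dp/dtau, dq/dtau) = (-0.250000, -2.000000); Gamma_ppp = 0.000000, Gamma_ppq = 0.000000, Gamma_pqq = 0.000000, Gamma_qpp = 0.000000, Gamma_qpq = 0.000000, Gamma_qqq = 0.000000; k2 = (-0.250000, -2.000000, 0.000000, 0.000000)
  k3: at (p, q) = (0.468750, -1.250000), (dp/dtau, dq/dtau) = (-0.250000, -2.000000); Gamma_ppp = 0.000000, Gamma_ppq = 0.000000, Gamma_pqq = 0.000000, Gamma_qpp = 0.000000, Gamma_qpq = 0.000000, Gamma_qqq = 0.000000; k3 = (-0.250000, -2.000000, 0.000000, 0.000000)
  k4: at (p, q) = (0.462500, -1.300000), (dp/dtau, dq/dtau) = (-0.250000, -2.000000); Gamma_ppp = 0.000000, Gamma_ppq = 0.000000, Gamma_pqq = 0.000000, Gamma_qpp = 0.000000, Gamma_qpq = 0.000000, Gamma_qqq = 0.000000; k4 = (-0.250000, -2.000000, 0.000000, 0.000000)
  Y <- Y + (h/6)(k1 + 2k2 + 2k3 + k4): p = 0.4625, q = -1.3000, dp/dtau = -0.2500, dq/dtau = -2.0000

Answer: p = 0.4625, q = -1.3000, dp/dtau = -0.2500, dq/dtau = -2.0000
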